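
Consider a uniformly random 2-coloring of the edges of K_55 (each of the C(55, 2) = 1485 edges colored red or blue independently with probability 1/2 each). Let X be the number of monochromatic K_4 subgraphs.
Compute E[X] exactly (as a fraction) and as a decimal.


Let X = Σ_S X_S over the C(55, 4) = 341055 subsets S of size 4, where X_S = 1 if the K_4 on S is monochromatic.
For a fixed S, the K_4 on S has C(4, 2) = 6 edges. P[all 6 edges red] = (1/2)^6, and likewise for blue, so P[monochromatic] = 2·(1/2)^6 = 2^{1 − 6} = 1/32.
By linearity: E[X] = C(55, 4) · 2^{1 − 6} = 341055 · 1/32 = 341055/32.
Numerically: E[X] ≈ 10657.96875.

E[X] = C(55,4)·2^(1−C(4,2)) = 341055/32 ≈ 10657.96875.


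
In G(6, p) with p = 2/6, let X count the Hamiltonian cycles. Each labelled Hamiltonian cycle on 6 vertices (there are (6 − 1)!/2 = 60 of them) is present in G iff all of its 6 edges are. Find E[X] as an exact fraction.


K_6 has (6 − 1)!/2 = 60 labelled Hamiltonian cycles.
For each such Hamiltonian cycle H, let X_H = 1 if all 6 edges of H are present in G. Then P[X_H = 1] = p^{6} = (1/3)^{6} = 1/729.
By linearity of expectation: E[X] = Σ_H E[X_H] = 60 · p^{6} = 60 · 1/729 = 20/243.
Numerically: E[X] ≈ 0.0823045.

E[X] = 60 · (1/3)^{6} = 20/243 ≈ 0.0823045.


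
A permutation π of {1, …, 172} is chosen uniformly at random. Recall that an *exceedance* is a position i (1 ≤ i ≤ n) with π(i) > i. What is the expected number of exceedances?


Write X = Σ_{i=1}^{172} X_i, where X_i = 1_{π(i) > i}.
For each fixed i, π(i) is uniform over {1, …, 172} (marginal of a uniform permutation), so P[π(i) > i] = (n − i)/n. Summing: Σ_{i=1}^{172} (n − i)/n = (0 + 1 + … + 171)/172 = 172(172 − 1)/(2·172) = (172 − 1)/2.
Hence E[X] = Σ_{i=1}^{172} (172 − i)/172 = 171/2 ≈ 85.500.

E[X] = 171/2 = 85.500.


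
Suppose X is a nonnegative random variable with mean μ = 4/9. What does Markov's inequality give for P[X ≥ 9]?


μ = E[X] = 4/9, a = 9.
Markov: P[X ≥ 9] ≤ μ/a = (4/9)/9 = 4/81.
Numerically: ≈ 0.04938.
(Since a = 9 > μ = 0.44444, the bound 4/81 is < 1 and informative.)

P[X ≥ 9] ≤ 4/81 ≈ 0.04938.


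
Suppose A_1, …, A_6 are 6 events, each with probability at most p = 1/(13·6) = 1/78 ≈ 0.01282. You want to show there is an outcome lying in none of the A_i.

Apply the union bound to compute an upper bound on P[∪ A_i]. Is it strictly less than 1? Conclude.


Union bound: P[∪_{i=1}^{6} A_i] ≤ Σ_i P[A_i] ≤ 6·p = 6·(1/78) = 1/13.
Numerically: 1/13 ≈ 0.07692.
Is 1/13 < 1? YES.
Since P[∪ A_i] ≤ 1/13 < 1, the complement has P[∩ A_i^c] ≥ 1 − 1/13 = 12/13 > 0, so some outcome avoids every A_i.

6·p = 1/13 ≈ 0.07692; existence CERTIFIED by the union bound.


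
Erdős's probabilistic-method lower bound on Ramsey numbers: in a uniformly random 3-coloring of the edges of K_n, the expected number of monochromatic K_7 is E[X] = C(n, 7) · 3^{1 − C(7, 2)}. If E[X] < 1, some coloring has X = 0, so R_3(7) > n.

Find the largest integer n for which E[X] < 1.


We need C(n, 7) · 3^{1 − 21} < 1, i.e. C(n, 7) < 3^{21 − 1} = 3486784401.
Check values of n near the boundary:
  n = 75: C(75, 7) = 1984829850; 1984829850 < 3486784401? YES
  n = 76: C(76, 7) = 2186189400; 2186189400 < 3486784401? YES
  n = 77: C(77, 7) = 2404808340; 2404808340 < 3486784401? YES
  n = 78: C(78, 7) = 2641902120; 2641902120 < 3486784401? YES
  n = 79: C(79, 7) = 2898753715; 2898753715 < 3486784401? YES
  n = 80: C(80, 7) = 3176716400; 3176716400 < 3486784401? YES
  n = 81: C(81, 7) = 3477216600; 3477216600 < 3486784401? YES
  n = 82: C(82, 7) = 3801756816; 3801756816 < 3486784401? NO
  n = 83: C(83, 7) = 4151918628; 4151918628 < 3486784401? NO
The largest n with C(n, 7) < 3486784401 is n = 81 (where E[X] = 42928600/43046721 ≈ 0.99726). Hence R_3(7) > 81, i.e. R_3(7) ≥ 82.

Largest n = 81; hence R_3(7) > 81.


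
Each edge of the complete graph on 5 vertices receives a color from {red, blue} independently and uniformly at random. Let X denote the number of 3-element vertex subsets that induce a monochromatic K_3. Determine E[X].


Let X = Σ_S X_S over the C(5, 3) = 10 subsets S of size 3, where X_S = 1 if the K_3 on S is monochromatic.
For a fixed S, the K_3 on S has C(3, 2) = 3 edges. P[all 3 edges red] = (1/2)^3, and likewise for blue, so P[monochromatic] = 2·(1/2)^3 = 2^{1 − 3} = 1/4.
By linearity: E[X] = C(5, 3) · 2^{1 − 3} = 10 · 1/4 = 5/2.
Numerically: E[X] ≈ 2.5000.

E[X] = C(5,3)·2^(1−C(3,2)) = 5/2 ≈ 2.5000.


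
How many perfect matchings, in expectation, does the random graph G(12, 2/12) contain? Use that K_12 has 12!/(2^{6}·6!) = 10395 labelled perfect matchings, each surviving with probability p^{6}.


K_12 has 12!/(2^{6}·6!) = 10395 labelled perfect matchings.
For each such perfect matching H, let X_H = 1 if all 6 edges of H are present in G. Then P[X_H = 1] = p^{6} = (1/6)^{6} = 1/46656.
By linearity: E[X] = Σ_H E[X_H] = 10395 · p^{6} = 10395 · 1/46656 = 385/1728.
Numerically: E[X] ≈ 0.223.

E[X] = 10395 · (1/6)^{6} = 385/1728 ≈ 0.223.


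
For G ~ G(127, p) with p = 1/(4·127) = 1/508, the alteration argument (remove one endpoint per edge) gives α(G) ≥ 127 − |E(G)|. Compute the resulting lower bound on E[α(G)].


E[|E(G)|] = C(127, 2)·p = 8001 · (1/508) = 63/4.
E[α(G)] ≥ n − E[|E(G)|] = 127 − 63/4 = 445/4.
Numerically: ≈ 111.2500.
(This is only a lower bound; the true E[α(G)] may be larger.)

E[α(G)] ≥ 445/4 ≈ 111.2500.


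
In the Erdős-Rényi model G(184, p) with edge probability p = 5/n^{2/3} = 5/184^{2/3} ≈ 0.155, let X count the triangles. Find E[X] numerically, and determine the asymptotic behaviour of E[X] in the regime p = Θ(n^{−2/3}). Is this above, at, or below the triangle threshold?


Number of potential triangles: C(184, 3) = 1021384.
Each occurs with probability p³ ≈ (0.155)³ ≈ 3.69211e-03.
By linearity: E[X] = C(184, 3)·p³ ≈ 1021384 · 3.69211e-03 ≈ 3771.060.
Since α = 2/3 < 1, p = c/n^{2/3} ≫ 1/n is above the triangle threshold p ~ 1/n. Asymptotically E[X] ~ (c³/6)·n^{3(1−α)} = (5³/6)·n^{1} → ∞; triangles are abundant w.h.p.

E[X] ≈ 3771.060; in regime p = Θ(1/n^{2/3}) E[X] diverges (above the triangle threshold p ~ 1/n).


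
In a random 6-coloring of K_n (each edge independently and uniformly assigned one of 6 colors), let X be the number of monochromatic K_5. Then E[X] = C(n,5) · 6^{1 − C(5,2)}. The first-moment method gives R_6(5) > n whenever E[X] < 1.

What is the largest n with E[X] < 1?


We need C(n, 5) · 6^{1 − 10} < 1, i.e. C(n, 5) < 6^{10 − 1} = 10077696.
Check values of n near the boundary:
  n = 63: C(63, 5) = 7028847; 7028847 < 10077696? YES
  n = 64: C(64, 5) = 7624512; 7624512 < 10077696? YES
  n = 65: C(65, 5) = 8259888; 8259888 < 10077696? YES
  n = 66: C(66, 5) = 8936928; 8936928 < 10077696? YES
  n = 67: C(67, 5) = 9657648; 9657648 < 10077696? YES
  n = 68: C(68, 5) = 10424128; 10424128 < 10077696? NO
The largest n with C(n, 5) < 10077696 is n = 67 (where E[X] = 67067/69984 ≈ 0.95832). Hence R_6(5) > 67, i.e. R_6(5) ≥ 68.

Largest n = 67; hence R_6(5) > 67.


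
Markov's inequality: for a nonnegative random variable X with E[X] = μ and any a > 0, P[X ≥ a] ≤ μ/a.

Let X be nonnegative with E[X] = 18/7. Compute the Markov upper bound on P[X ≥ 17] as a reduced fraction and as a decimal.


μ = E[X] = 18/7, a = 17.
Markov: P[X ≥ 17] ≤ μ/a = (18/7)/17 = 18/119.
Numerically: ≈ 0.151261.
(Since a = 17 > μ = 2.571429, the bound 18/119 is < 1 and informative.)

P[X ≥ 17] ≤ 18/119 ≈ 0.151261.


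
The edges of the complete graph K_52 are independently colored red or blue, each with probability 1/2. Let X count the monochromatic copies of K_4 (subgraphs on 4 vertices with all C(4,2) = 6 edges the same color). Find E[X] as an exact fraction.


Let X = Σ_S X_S over the C(52, 4) = 270725 subsets S of size 4, where X_S = 1 if the K_4 on S is monochromatic.
For a fixed S, the K_4 on S has C(4, 2) = 6 edges. P[all 6 edges red] = (1/2)^6, and likewise for blue, so P[monochromatic] = 2·(1/2)^6 = 2^{1 − 6} = 1/32.
Summing: E[X] = C(52, 4) · 2^{1 − 6} = 270725 · 1/32 = 270725/32.
Numerically: E[X] ≈ 8460.15625.

E[X] = C(52,4)·2^(1−C(4,2)) = 270725/32 ≈ 8460.15625.


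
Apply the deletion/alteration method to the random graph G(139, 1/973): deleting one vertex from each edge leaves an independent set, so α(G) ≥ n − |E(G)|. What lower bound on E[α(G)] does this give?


E[|E(G)|] = C(139, 2)·p = 9591 · (1/973) = 69/7.
E[α(G)] ≥ n − E[|E(G)|] = 139 − 69/7 = 904/7.
Numerically: ≈ 129.14286.
(This is only a lower bound; the true E[α(G)] may be larger.)

E[α(G)] ≥ 904/7 ≈ 129.14286.


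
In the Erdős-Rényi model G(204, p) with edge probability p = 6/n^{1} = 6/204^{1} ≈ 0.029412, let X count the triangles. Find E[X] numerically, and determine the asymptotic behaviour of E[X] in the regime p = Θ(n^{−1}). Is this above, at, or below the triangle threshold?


Number of potential triangles: C(204, 3) = 1394204.
Each occurs with probability p³ ≈ (0.029412)³ ≈ 2.5442703e-05.
By linearity: E[X] = C(204, 3)·p³ ≈ 1394204 · 2.5442703e-05 ≈ 35.47232.
Here α = 1, so p = 6/n is exactly at the triangle threshold p ~ 1/n. Asymptotically E[X] → c³/6 = 6³/6 = 36 ≈ 36.00000, a bounded constant. In this regime the triangle count is asymptotically Poisson(c³/6).

E[X] ≈ 35.47232; in regime p = Θ(1/n^{1}) E[X] stays bounded (at the triangle threshold p ~ 1/n).


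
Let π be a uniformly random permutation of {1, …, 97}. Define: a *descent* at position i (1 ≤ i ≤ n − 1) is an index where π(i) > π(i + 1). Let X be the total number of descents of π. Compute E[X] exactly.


Write X = Σ X_I over i = 1, …, 96, with X_I the indicator of one descent.
There are 96 indicators.
For each fixed i, the pair (π(i), π(i+1)) is a uniformly random ordered pair of distinct values from {1, …, 97}; by symmetry P[π(i) > π(i+1)] = 1/2.
By linearity: E[X] = 96 · (1/2) = (97 − 1) · (1/2) = 48 ≈ 48.000.

E[X] = 48 = 48.000.


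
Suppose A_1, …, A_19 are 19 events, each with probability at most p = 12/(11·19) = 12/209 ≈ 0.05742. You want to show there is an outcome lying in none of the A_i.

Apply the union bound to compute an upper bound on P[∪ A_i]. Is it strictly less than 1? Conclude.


Union bound: P[∪_{i=1}^{19} A_i] ≤ Σ_i P[A_i] ≤ 19·p = 19·(12/209) = 12/11.
Numerically: 12/11 ≈ 1.09091.
Is 12/11 < 1? NO.
Since the bound 12/11 is ≥ 1, the union bound is uninformative here; it does NOT by itself certify existence.

19·p = 12/11 ≈ 1.09091; existence NOT certified by the union bound.


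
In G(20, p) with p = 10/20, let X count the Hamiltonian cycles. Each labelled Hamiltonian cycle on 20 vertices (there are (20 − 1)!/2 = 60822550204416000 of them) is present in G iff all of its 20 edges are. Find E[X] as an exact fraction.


K_20 has (20 − 1)!/2 = 60822550204416000 labelled Hamiltonian cycles.
For each such Hamiltonian cycle H, let X_H = 1 if all 20 edges of H are present in G. Then P[X_H = 1] = p^{20} = (1/2)^{20} = 1/1048576.
By linearity of expectation: E[X] = Σ_H E[X_H] = 60822550204416000 · p^{20} = 60822550204416000 · 1/1048576 = 1856156927625/32.
Numerically: E[X] ≈ 5.8e+10.

E[X] = 60822550204416000 · (1/2)^{20} = 1856156927625/32 ≈ 5.8e+10.


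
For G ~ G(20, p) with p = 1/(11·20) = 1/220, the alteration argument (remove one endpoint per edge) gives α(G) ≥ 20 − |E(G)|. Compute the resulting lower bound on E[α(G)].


E[|E(G)|] = C(20, 2)·p = 190 · (1/220) = 19/22.
E[α(G)] ≥ n − E[|E(G)|] = 20 − 19/22 = 421/22.
Numerically: ≈ 19.136364.
(This is only a lower bound; the true E[α(G)] may be larger.)

E[α(G)] ≥ 421/22 ≈ 19.136364.


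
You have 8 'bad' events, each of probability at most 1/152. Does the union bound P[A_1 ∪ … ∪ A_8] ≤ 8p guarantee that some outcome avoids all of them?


Union bound: P[∪_{i=1}^{8} A_i] ≤ Σ_i P[A_i] ≤ 8·p = 8·(1/152) = 1/19.
Numerically: 1/19 ≈ 0.05263.
Is 1/19 < 1? YES.
Since P[∪ A_i] ≤ 1/19 < 1, the complement has P[∩ A_i^c] ≥ 1 − 1/19 = 18/19 > 0, so some outcome avoids every A_i.

8·p = 1/19 ≈ 0.05263; existence CERTIFIED by the union bound.


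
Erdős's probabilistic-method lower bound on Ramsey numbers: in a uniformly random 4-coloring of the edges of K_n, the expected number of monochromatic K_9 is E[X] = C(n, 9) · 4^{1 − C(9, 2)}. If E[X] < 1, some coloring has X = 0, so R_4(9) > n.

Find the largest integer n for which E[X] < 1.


We need C(n, 9) · 4^{1 − 36} < 1, i.e. C(n, 9) < 4^{36 − 1} = 1180591620717411303424.
Check values of n near the boundary:
  n = 909: C(909, 9) = 1122169012923711463931; 1122169012923711463931 < 1180591620717411303424? YES
  n = 910: C(910, 9) = 1133378248346922788210; 1133378248346922788210 < 1180591620717411303424? YES
  n = 911: C(911, 9) = 1144686900492291197405; 1144686900492291197405 < 1180591620717411303424? YES
  n = 912: C(912, 9) = 1156095740032081475120; 1156095740032081475120 < 1180591620717411303424? YES
  n = 913: C(913, 9) = 1167605542753639808390; 1167605542753639808390 < 1180591620717411303424? YES
  n = 914: C(914, 9) = 1179217089587653905932; 1179217089587653905932 < 1180591620717411303424? YES
  n = 915: C(915, 9) = 1190931166636537885130; 1190931166636537885130 < 1180591620717411303424? NO
  n = 916: C(916, 9) = 1202748565202942340440; 1202748565202942340440 < 1180591620717411303424? NO
  n = 917: C(917, 9) = 1214670081818390006810; 1214670081818390006810 < 1180591620717411303424? NO
The largest n with C(n, 9) < 1180591620717411303424 is n = 914 (where E[X] = 294804272396913476483/295147905179352825856 ≈ 0.99884). Hence R_4(9) > 914, i.e. R_4(9) ≥ 915.

Largest n = 914; hence R_4(9) > 914.


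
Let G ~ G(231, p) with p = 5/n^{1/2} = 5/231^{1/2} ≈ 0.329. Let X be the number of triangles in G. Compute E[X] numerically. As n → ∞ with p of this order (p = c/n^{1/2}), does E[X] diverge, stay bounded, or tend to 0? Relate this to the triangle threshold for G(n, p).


Number of potential triangles: C(231, 3) = 2027795.
Each occurs with probability p³ ≈ (0.329)³ ≈ 3.560345e-02.
By linearity: E[X] = C(231, 3)·p³ ≈ 2027795 · 3.560345e-02 ≈ 72196.4912.
Since α = 1/2 < 1, p = c/n^{1/2} ≫ 1/n is above the triangle threshold p ~ 1/n. Asymptotically E[X] ~ (c³/6)·n^{3(1−α)} = (5³/6)·n^{1.5} → ∞; triangles are abundant w.h.p.

E[X] ≈ 72196.4912; in regime p = Θ(1/n^{1/2}) E[X] diverges (above the triangle threshold p ~ 1/n).


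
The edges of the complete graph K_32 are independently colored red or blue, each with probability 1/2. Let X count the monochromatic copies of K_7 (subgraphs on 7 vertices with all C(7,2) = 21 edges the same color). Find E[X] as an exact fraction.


Let X = Σ_S X_S over the C(32, 7) = 3365856 subsets S of size 7, where X_S = 1 if the K_7 on S is monochromatic.
For a fixed S, the K_7 on S has C(7, 2) = 21 edges. P[all 21 edges red] = (1/2)^21, and likewise for blue, so P[monochromatic] = 2·(1/2)^21 = 2^{1 − 21} = 1/1048576.
By linearity: E[X] = C(32, 7) · 2^{1 − 21} = 3365856 · 1/1048576 = 105183/32768.
Numerically: E[X] ≈ 3.20993.

E[X] = C(32,7)·2^(1−C(7,2)) = 105183/32768 ≈ 3.20993.


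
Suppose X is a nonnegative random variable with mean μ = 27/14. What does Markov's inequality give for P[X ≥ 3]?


μ = E[X] = 27/14, a = 3.
Markov: P[X ≥ 3] ≤ μ/a = (27/14)/3 = 9/14.
Numerically: ≈ 0.64286.
(Since a = 3 > μ = 1.92857, the bound 9/14 is < 1 and informative.)

P[X ≥ 3] ≤ 9/14 ≈ 0.64286.


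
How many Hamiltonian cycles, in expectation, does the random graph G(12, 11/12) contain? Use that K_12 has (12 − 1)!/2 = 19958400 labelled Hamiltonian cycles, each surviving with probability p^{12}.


K_12 has (12 − 1)!/2 = 19958400 labelled Hamiltonian cycles.
For each such Hamiltonian cycle H, let X_H = 1 if all 12 edges of H are present in G. Then P[X_H = 1] = p^{12} = (11/12)^{12} = 3138428376721/8916100448256.
By linearity of expectation: E[X] = Σ_H E[X_H] = 19958400 · p^{12} = 19958400 · 3138428376721/8916100448256 = 6041474625187925/859963392.
Numerically: E[X] ≈ 7.03e+06.

E[X] = 19958400 · (11/12)^{12} = 6041474625187925/859963392 ≈ 7.03e+06.


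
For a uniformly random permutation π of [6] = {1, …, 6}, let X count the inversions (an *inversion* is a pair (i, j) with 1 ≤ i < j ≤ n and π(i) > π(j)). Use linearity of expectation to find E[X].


Write X = Σ X_I over the C(6, 2) = 15 pairs i < j, with X_I the indicator of one inversion.
There are 15 indicators.
For each fixed pair i < j, the values π(i) and π(j) are two distinct elements of {1, …, 6} in uniformly random order; by symmetry P[π(i) > π(j)] = 1/2.
By linearity: E[X] = 15 · (1/2) = C(6, 2) · (1/2) = 15/2 = 15/2 ≈ 7.500000.

E[X] = 15/2 = 7.500000.


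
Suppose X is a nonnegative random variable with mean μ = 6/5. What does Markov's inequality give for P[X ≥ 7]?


μ = E[X] = 6/5, a = 7.
Markov: P[X ≥ 7] ≤ μ/a = (6/5)/7 = 6/35.
Numerically: ≈ 0.171.
(Since a = 7 > μ = 1.200, the bound 6/35 is < 1 and informative.)

P[X ≥ 7] ≤ 6/35 ≈ 0.171.


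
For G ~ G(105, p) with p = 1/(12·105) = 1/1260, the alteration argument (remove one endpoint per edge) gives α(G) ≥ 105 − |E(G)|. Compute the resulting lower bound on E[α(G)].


E[|E(G)|] = C(105, 2)·p = 5460 · (1/1260) = 13/3.
E[α(G)] ≥ n − E[|E(G)|] = 105 − 13/3 = 302/3.
Numerically: ≈ 100.66667.
(This is only a lower bound; the true E[α(G)] may be larger.)

E[α(G)] ≥ 302/3 ≈ 100.66667.


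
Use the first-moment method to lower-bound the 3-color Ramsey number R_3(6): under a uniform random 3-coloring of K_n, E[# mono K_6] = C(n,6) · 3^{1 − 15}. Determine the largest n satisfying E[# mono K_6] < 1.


We need C(n, 6) · 3^{1 − 15} < 1, i.e. C(n, 6) < 3^{15 − 1} = 4782969.
Check values of n near the boundary:
  n = 35: C(35, 6) = 1623160; 1623160 < 4782969? YES
  n = 36: C(36, 6) = 1947792; 1947792 < 4782969? YES
  n = 37: C(37, 6) = 2324784; 2324784 < 4782969? YES
  n = 38: C(38, 6) = 2760681; 2760681 < 4782969? YES
  n = 39: C(39, 6) = 3262623; 3262623 < 4782969? YES
  n = 40: C(40, 6) = 3838380; 3838380 < 4782969? YES
  n = 41: C(41, 6) = 4496388; 4496388 < 4782969? YES
  n = 42: C(42, 6) = 5245786; 5245786 < 4782969? NO
The largest n with C(n, 6) < 4782969 is n = 41 (where E[X] = 1498796/1594323 ≈ 0.9401). Hence R_3(6) > 41, i.e. R_3(6) ≥ 42.

Largest n = 41; hence R_3(6) > 41.


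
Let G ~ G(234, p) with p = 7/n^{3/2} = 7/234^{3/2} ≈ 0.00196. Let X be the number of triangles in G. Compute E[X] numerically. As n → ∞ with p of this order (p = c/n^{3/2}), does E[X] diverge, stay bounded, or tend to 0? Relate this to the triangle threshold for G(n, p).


Number of potential triangles: C(234, 3) = 2108184.
Each occurs with probability p³ ≈ (0.00196)³ ≈ 7.47864e-09.
By linearity: E[X] = C(234, 3)·p³ ≈ 2108184 · 7.47864e-09 ≈ 0.016.
Since α = 3/2 > 1, p = c/n^{3/2} = o(1/n) is below the triangle threshold p ~ 1/n. Asymptotically E[X] ~ (c³/6)·n^{3(1−α)} = (7³/6)·n^{-1.5} → 0, so by Markov's inequality G has no triangles w.h.p.

E[X] ≈ 0.016; in regime p = Θ(1/n^{3/2}) E[X] tends to 0 (below the triangle threshold p ~ 1/n).


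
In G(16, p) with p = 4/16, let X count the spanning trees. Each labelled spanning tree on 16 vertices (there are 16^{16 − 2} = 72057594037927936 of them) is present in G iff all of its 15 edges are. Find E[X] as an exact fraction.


K_16 has 16^{16 − 2} = 72057594037927936 labelled spanning trees.
For each such spanning tree H, let X_H = 1 if all 15 edges of H are present in G. Then P[X_H = 1] = p^{15} = (1/4)^{15} = 1/1073741824.
By linearity of expectation: E[X] = Σ_H E[X_H] = 72057594037927936 · p^{15} = 72057594037927936 · 1/1073741824 = 67108864.
Numerically: E[X] ≈ 6.71089e+07.

E[X] = 72057594037927936 · (1/4)^{15} = 67108864 ≈ 6.71089e+07.


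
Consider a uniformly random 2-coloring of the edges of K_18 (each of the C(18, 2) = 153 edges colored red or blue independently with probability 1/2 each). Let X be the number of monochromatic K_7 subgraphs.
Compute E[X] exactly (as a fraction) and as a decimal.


Let X = Σ_S X_S over the C(18, 7) = 31824 subsets S of size 7, where X_S = 1 if the K_7 on S is monochromatic.
For a fixed S, the K_7 on S has C(7, 2) = 21 edges. P[all 21 edges red] = (1/2)^21, and likewise for blue, so P[monochromatic] = 2·(1/2)^21 = 2^{1 − 21} = 1/1048576.
By linearity: E[X] = C(18, 7) · 2^{1 − 21} = 31824 · 1/1048576 = 1989/65536.
Numerically: E[X] ≈ 0.03035.

E[X] = C(18,7)·2^(1−C(7,2)) = 1989/65536 ≈ 0.03035.


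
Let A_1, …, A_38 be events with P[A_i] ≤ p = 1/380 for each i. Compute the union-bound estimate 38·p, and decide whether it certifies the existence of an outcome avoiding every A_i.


Union bound: P[∪_{i=1}^{38} A_i] ≤ Σ_i P[A_i] ≤ 38·p = 38·(1/380) = 1/10.
Numerically: 1/10 ≈ 0.10000.
Is 1/10 < 1? YES.
Since P[∪ A_i] ≤ 1/10 < 1, the complement has P[∩ A_i^c] ≥ 1 − 1/10 = 9/10 > 0, so some outcome avoids every A_i.

38·p = 1/10 ≈ 0.10000; existence CERTIFIED by the union bound.


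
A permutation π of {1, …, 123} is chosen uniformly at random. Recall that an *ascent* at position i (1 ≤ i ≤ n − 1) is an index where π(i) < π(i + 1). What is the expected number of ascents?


Write X = Σ X_I over i = 1, …, 122, with X_I the indicator of one ascent.
There are 122 indicators.
For each fixed i, the pair (π(i), π(i+1)) is a uniformly random ordered pair of distinct values from {1, …, 123}; by symmetry P[π(i) < π(i+1)] = 1/2.
By linearity: E[X] = 122 · (1/2) = (123 − 1) · (1/2) = 61 ≈ 61.00000.

E[X] = 61 = 61.00000.


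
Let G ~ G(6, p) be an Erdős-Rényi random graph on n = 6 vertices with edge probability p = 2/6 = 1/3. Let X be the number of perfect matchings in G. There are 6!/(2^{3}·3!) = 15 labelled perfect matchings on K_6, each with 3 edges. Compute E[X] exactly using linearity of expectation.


K_6 has 6!/(2^{3}·3!) = 15 labelled perfect matchings.
For each such perfect matching H, let X_H = 1 if all 3 edges of H are present in G. Then P[X_H = 1] = p^{3} = (1/3)^{3} = 1/27.
Summing the indicators: E[X] = Σ_H E[X_H] = 15 · p^{3} = 15 · 1/27 = 5/9.
Numerically: E[X] ≈ 0.5556.

E[X] = 15 · (1/3)^{3} = 5/9 ≈ 0.5556.


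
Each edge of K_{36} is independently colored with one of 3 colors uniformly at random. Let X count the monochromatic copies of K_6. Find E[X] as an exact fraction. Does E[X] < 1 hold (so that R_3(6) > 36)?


E[X] = C(36, 6) · 3^{1 − 15} = 1947792 · 3^{−14} = 1947792/4782969.
As a reduced fraction: E[X] = 649264/1594323 ≈ 0.407235.
Is E[X] < 1? YES.
Since E[X] < 1, there exists a 3-coloring of K_{36} with no monochromatic K_6; hence R_3(6) > 36.

E[X] = 649264/1594323 ≈ 0.407235; E[X] < 1, so R_3(6) > 36.


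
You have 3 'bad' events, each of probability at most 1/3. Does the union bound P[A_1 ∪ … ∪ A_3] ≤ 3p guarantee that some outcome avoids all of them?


Union bound: P[∪_{i=1}^{3} A_i] ≤ Σ_i P[A_i] ≤ 3·p = 3·(1/3) = 1.
Numerically: 1 ≈ 1.000.
Is 1 < 1? NO.
Since the bound 1 is ≥ 1, the union bound is uninformative here; it does NOT by itself certify existence.

3·p = 1 ≈ 1.000; existence NOT certified by the union bound.


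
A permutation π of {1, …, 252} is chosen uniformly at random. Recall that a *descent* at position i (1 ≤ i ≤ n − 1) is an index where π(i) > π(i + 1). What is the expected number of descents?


Write X = Σ X_I over i = 1, …, 251, with X_I the indicator of one descent.
There are 251 indicators.
For each fixed i, the pair (π(i), π(i+1)) is a uniformly random ordered pair of distinct values from {1, …, 252}; by symmetry P[π(i) > π(i+1)] = 1/2.
By linearity: E[X] = 251 · (1/2) = (252 − 1) · (1/2) = 251/2 ≈ 125.500000.

E[X] = 251/2 = 125.500000.


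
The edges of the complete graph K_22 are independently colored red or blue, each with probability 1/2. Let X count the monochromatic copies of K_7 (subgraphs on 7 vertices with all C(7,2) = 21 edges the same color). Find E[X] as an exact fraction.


Let X = Σ_S X_S over the C(22, 7) = 170544 subsets S of size 7, where X_S = 1 if the K_7 on S is monochromatic.
For a fixed S, the K_7 on S has C(7, 2) = 21 edges. P[all 21 edges red] = (1/2)^21, and likewise for blue, so P[monochromatic] = 2·(1/2)^21 = 2^{1 − 21} = 1/1048576.
By linearity: E[X] = C(22, 7) · 2^{1 − 21} = 170544 · 1/1048576 = 10659/65536.
Numerically: E[X] ≈ 0.162643.

E[X] = C(22,7)·2^(1−C(7,2)) = 10659/65536 ≈ 0.162643.


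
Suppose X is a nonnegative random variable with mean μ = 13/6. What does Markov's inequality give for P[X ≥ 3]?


μ = E[X] = 13/6, a = 3.
Markov: P[X ≥ 3] ≤ μ/a = (13/6)/3 = 13/18.
Numerically: ≈ 0.722222.
(Since a = 3 > μ = 2.166667, the bound 13/18 is < 1 and informative.)

P[X ≥ 3] ≤ 13/18 ≈ 0.722222.


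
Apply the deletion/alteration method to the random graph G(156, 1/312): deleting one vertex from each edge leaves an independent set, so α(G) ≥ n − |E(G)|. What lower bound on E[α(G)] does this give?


E[|E(G)|] = C(156, 2)·p = 12090 · (1/312) = 155/4.
E[α(G)] ≥ n − E[|E(G)|] = 156 − 155/4 = 469/4.
Numerically: ≈ 117.2500.
(This is only a lower bound; the true E[α(G)] may be larger.)

E[α(G)] ≥ 469/4 ≈ 117.2500.


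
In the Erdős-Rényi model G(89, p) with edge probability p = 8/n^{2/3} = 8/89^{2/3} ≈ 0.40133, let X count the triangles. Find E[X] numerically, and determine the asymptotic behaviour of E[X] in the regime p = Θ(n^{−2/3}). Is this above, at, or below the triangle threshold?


Number of potential triangles: C(89, 3) = 113564.
Each occurs with probability p³ ≈ (0.40133)³ ≈ 6.4638303e-02.
By linearity: E[X] = C(89, 3)·p³ ≈ 113564 · 6.4638303e-02 ≈ 7340.58427.
Since α = 2/3 < 1, p = c/n^{2/3} ≫ 1/n is above the triangle threshold p ~ 1/n. Asymptotically E[X] ~ (c³/6)·n^{3(1−α)} = (8³/6)·n^{1} → ∞; triangles are abundant w.h.p.

E[X] ≈ 7340.58427; in regime p = Θ(1/n^{2/3}) E[X] diverges (above the triangle threshold p ~ 1/n).


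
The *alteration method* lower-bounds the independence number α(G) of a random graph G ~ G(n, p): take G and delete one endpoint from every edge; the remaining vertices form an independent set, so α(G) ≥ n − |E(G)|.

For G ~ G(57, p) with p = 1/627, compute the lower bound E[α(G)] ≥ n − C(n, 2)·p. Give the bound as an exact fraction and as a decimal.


E[|E(G)|] = C(57, 2)·p = 1596 · (1/627) = 28/11.
E[α(G)] ≥ n − E[|E(G)|] = 57 − 28/11 = 599/11.
Numerically: ≈ 54.4545.
(This is only a lower bound; the true E[α(G)] may be larger.)

E[α(G)] ≥ 599/11 ≈ 54.4545.


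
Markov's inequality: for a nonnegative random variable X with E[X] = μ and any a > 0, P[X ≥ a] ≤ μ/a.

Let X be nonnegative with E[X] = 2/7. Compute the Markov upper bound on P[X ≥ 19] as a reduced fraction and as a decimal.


μ = E[X] = 2/7, a = 19.
Markov: P[X ≥ 19] ≤ μ/a = (2/7)/19 = 2/133.
Numerically: ≈ 0.01504.
(Since a = 19 > μ = 0.28571, the bound 2/133 is < 1 and informative.)

P[X ≥ 19] ≤ 2/133 ≈ 0.01504.


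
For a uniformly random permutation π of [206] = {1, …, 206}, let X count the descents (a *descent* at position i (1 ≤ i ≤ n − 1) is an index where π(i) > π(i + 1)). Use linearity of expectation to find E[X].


Write X = Σ X_I over i = 1, …, 205, with X_I the indicator of one descent.
There are 205 indicators.
For each fixed i, the pair (π(i), π(i+1)) is a uniformly random ordered pair of distinct values from {1, …, 206}; by symmetry P[π(i) > π(i+1)] = 1/2.
By linearity: E[X] = 205 · (1/2) = (206 − 1) · (1/2) = 205/2 ≈ 102.5000.

E[X] = 205/2 = 102.5000.


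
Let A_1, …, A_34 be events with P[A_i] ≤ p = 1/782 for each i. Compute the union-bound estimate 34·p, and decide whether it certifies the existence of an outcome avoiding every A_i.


Union bound: P[∪_{i=1}^{34} A_i] ≤ Σ_i P[A_i] ≤ 34·p = 34·(1/782) = 1/23.
Numerically: 1/23 ≈ 0.0434783.
Is 1/23 < 1? YES.
Since P[∪ A_i] ≤ 1/23 < 1, the complement has P[∩ A_i^c] ≥ 1 − 1/23 = 22/23 > 0, so some outcome avoids every A_i.

34·p = 1/23 ≈ 0.0434783; existence CERTIFIED by the union bound.


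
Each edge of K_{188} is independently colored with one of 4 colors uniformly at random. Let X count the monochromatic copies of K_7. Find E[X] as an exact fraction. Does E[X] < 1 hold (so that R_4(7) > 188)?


E[X] = C(188, 7) · 4^{1 − 21} = 1470936391496 · 4^{−20} = 1470936391496/1099511627776.
As a reduced fraction: E[X] = 183867048937/137438953472 ≈ 1.3378.
Is E[X] < 1? NO.
Since E[X] ≥ 1, the first-moment bound is inconclusive at n = 188; it does NOT by itself certify R_4(7) > 188.

E[X] = 183867048937/137438953472 ≈ 1.3378; E[X] ≥ 1; first-moment method inconclusive here.


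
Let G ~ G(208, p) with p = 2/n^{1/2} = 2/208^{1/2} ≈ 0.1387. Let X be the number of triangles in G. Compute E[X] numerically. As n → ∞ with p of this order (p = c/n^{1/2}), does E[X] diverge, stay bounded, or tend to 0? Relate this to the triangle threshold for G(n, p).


Number of potential triangles: C(208, 3) = 1478256.
Each occurs with probability p³ ≈ (0.1387)³ ≈ 2.666828e-03.
By linearity: E[X] = C(208, 3)·p³ ≈ 1478256 · 2.666828e-03 ≈ 3942.2543.
Since α = 1/2 < 1, p = c/n^{1/2} ≫ 1/n is above the triangle threshold p ~ 1/n. Asymptotically E[X] ~ (c³/6)·n^{3(1−α)} = (2³/6)·n^{1.5} → ∞; triangles are abundant w.h.p.

E[X] ≈ 3942.2543; in regime p = Θ(1/n^{1/2}) E[X] diverges (above the triangle threshold p ~ 1/n).


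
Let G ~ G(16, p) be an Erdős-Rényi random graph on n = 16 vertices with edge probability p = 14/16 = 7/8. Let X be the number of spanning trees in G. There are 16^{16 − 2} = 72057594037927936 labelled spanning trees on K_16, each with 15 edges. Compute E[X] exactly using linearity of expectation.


K_16 has 16^{16 − 2} = 72057594037927936 labelled spanning trees.
For each such spanning tree H, let X_H = 1 if all 15 edges of H are present in G. Then P[X_H = 1] = p^{15} = (7/8)^{15} = 4747561509943/35184372088832.
Summing the indicators: E[X] = Σ_H E[X_H] = 72057594037927936 · p^{15} = 72057594037927936 · 4747561509943/35184372088832 = 9723005972363264.
Numerically: E[X] ≈ 9.72e+15.

E[X] = 72057594037927936 · (7/8)^{15} = 9723005972363264 ≈ 9.72e+15.


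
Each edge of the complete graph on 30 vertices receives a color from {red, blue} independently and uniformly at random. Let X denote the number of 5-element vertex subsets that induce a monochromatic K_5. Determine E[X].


Let X = Σ_S X_S over the C(30, 5) = 142506 subsets S of size 5, where X_S = 1 if the K_5 on S is monochromatic.
For a fixed S, the K_5 on S has C(5, 2) = 10 edges. P[all 10 edges red] = (1/2)^10, and likewise for blue, so P[monochromatic] = 2·(1/2)^10 = 2^{1 − 10} = 1/512.
Summing: E[X] = C(30, 5) · 2^{1 − 10} = 142506 · 1/512 = 71253/256.
Numerically: E[X] ≈ 278.332.

E[X] = C(30,5)·2^(1−C(5,2)) = 71253/256 ≈ 278.332.


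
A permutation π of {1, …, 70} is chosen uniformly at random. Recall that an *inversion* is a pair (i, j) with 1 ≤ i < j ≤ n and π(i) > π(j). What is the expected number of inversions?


Write X = Σ X_I over the C(70, 2) = 2415 pairs i < j, with X_I the indicator of one inversion.
There are 2415 indicators.
For each fixed pair i < j, the values π(i) and π(j) are two distinct elements of {1, …, 70} in uniformly random order; by symmetry P[π(i) > π(j)] = 1/2.
By linearity: E[X] = 2415 · (1/2) = C(70, 2) · (1/2) = 2415/2 = 2415/2 ≈ 1207.500.

E[X] = 2415/2 = 1207.500.


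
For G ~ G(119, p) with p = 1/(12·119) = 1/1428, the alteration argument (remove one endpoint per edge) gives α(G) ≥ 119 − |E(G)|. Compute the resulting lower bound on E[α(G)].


E[|E(G)|] = C(119, 2)·p = 7021 · (1/1428) = 59/12.
E[α(G)] ≥ n − E[|E(G)|] = 119 − 59/12 = 1369/12.
Numerically: ≈ 114.083333.
(This is only a lower bound; the true E[α(G)] may be larger.)

E[α(G)] ≥ 1369/12 ≈ 114.083333.


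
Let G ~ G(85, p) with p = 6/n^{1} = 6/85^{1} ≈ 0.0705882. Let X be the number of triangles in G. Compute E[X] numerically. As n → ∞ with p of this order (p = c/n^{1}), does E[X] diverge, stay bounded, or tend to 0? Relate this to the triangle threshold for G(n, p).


Number of potential triangles: C(85, 3) = 98770.
Each occurs with probability p³ ≈ (0.0705882)³ ≈ 3.51719927e-04.
By linearity: E[X] = C(85, 3)·p³ ≈ 98770 · 3.51719927e-04 ≈ 34.739377.
Here α = 1, so p = 6/n is exactly at the triangle threshold p ~ 1/n. Asymptotically E[X] → c³/6 = 6³/6 = 36 ≈ 36.000000, a bounded constant. In this regime the triangle count is asymptotically Poisson(c³/6).

E[X] ≈ 34.739377; in regime p = Θ(1/n^{1}) E[X] stays bounded (at the triangle threshold p ~ 1/n).


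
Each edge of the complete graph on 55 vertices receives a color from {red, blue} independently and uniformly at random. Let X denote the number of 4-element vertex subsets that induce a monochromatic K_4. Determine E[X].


Let X = Σ_S X_S over the C(55, 4) = 341055 subsets S of size 4, where X_S = 1 if the K_4 on S is monochromatic.
For a fixed S, the K_4 on S has C(4, 2) = 6 edges. P[all 6 edges red] = (1/2)^6, and likewise for blue, so P[monochromatic] = 2·(1/2)^6 = 2^{1 − 6} = 1/32.
By linearity of expectation: E[X] = C(55, 4) · 2^{1 − 6} = 341055 · 1/32 = 341055/32.
Numerically: E[X] ≈ 10657.96875.

E[X] = C(55,4)·2^(1−C(4,2)) = 341055/32 ≈ 10657.96875.


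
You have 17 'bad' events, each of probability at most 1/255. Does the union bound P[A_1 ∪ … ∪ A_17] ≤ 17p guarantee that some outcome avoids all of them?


Union bound: P[∪_{i=1}^{17} A_i] ≤ Σ_i P[A_i] ≤ 17·p = 17·(1/255) = 1/15.
Numerically: 1/15 ≈ 0.0666667.
Is 1/15 < 1? YES.
Since P[∪ A_i] ≤ 1/15 < 1, the complement has P[∩ A_i^c] ≥ 1 − 1/15 = 14/15 > 0, so some outcome avoids every A_i.

17·p = 1/15 ≈ 0.0666667; existence CERTIFIED by the union bound.


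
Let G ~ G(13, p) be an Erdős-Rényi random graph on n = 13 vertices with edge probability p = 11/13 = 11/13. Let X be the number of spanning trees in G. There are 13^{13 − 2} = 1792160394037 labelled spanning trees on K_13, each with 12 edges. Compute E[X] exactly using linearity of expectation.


K_13 has 13^{13 − 2} = 1792160394037 labelled spanning trees.
For each such spanning tree H, let X_H = 1 if all 12 edges of H are present in G. Then P[X_H = 1] = p^{12} = (11/13)^{12} = 3138428376721/23298085122481.
Summing the indicators: E[X] = Σ_H E[X_H] = 1792160394037 · p^{12} = 1792160394037 · 3138428376721/23298085122481 = 3138428376721/13.
Numerically: E[X] ≈ 2.4142e+11.

E[X] = 1792160394037 · (11/13)^{12} = 3138428376721/13 ≈ 2.4142e+11.


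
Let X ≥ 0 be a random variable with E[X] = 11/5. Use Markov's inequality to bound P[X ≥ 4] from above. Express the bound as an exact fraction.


μ = E[X] = 11/5, a = 4.
Markov: P[X ≥ 4] ≤ μ/a = (11/5)/4 = 11/20.
Numerically: ≈ 0.550.
(Since a = 4 > μ = 2.200, the bound 11/20 is < 1 and informative.)

P[X ≥ 4] ≤ 11/20 ≈ 0.550.


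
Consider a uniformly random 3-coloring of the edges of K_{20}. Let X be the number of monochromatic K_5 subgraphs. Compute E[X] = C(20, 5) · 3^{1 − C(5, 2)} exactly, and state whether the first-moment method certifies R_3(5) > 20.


E[X] = C(20, 5) · 3^{1 − 10} = 15504 · 3^{−9} = 15504/19683.
As a reduced fraction: E[X] = 5168/6561 ≈ 0.788.
Is E[X] < 1? YES.
Since E[X] < 1, there exists a 3-coloring of K_{20} with no monochromatic K_5; hence R_3(5) > 20.

E[X] = 5168/6561 ≈ 0.788; E[X] < 1, so R_3(5) > 20.


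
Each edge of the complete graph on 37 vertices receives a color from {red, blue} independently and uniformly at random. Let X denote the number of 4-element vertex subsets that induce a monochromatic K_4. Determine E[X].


Let X = Σ_S X_S over the C(37, 4) = 66045 subsets S of size 4, where X_S = 1 if the K_4 on S is monochromatic.
For a fixed S, the K_4 on S has C(4, 2) = 6 edges. P[all 6 edges red] = (1/2)^6, and likewise for blue, so P[monochromatic] = 2·(1/2)^6 = 2^{1 − 6} = 1/32.
By linearity: E[X] = C(37, 4) · 2^{1 − 6} = 66045 · 1/32 = 66045/32.
Numerically: E[X] ≈ 2063.906.

E[X] = C(37,4)·2^(1−C(4,2)) = 66045/32 ≈ 2063.906.


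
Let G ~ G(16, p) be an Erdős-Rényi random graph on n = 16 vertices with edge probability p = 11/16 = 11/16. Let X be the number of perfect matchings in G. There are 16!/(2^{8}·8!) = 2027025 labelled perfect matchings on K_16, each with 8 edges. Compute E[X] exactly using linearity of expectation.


K_16 has 16!/(2^{8}·8!) = 2027025 labelled perfect matchings.
For each such perfect matching H, let X_H = 1 if all 8 edges of H are present in G. Then P[X_H = 1] = p^{8} = (11/16)^{8} = 214358881/4294967296.
By linearity: E[X] = Σ_H E[X_H] = 2027025 · p^{8} = 2027025 · 214358881/4294967296 = 434510810759025/4294967296.
Numerically: E[X] ≈ 101167.

E[X] = 2027025 · (11/16)^{8} = 434510810759025/4294967296 ≈ 101167.


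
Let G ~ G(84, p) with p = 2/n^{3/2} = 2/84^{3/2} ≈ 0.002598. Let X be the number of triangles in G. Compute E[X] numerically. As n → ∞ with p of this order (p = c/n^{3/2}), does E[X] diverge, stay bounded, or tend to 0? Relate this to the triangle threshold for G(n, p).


Number of potential triangles: C(84, 3) = 95284.
Each occurs with probability p³ ≈ (0.002598)³ ≈ 1.753207e-08.
By linearity: E[X] = C(84, 3)·p³ ≈ 95284 · 1.753207e-08 ≈ 0.0017.
Since α = 3/2 > 1, p = c/n^{3/2} = o(1/n) is below the triangle threshold p ~ 1/n. Asymptotically E[X] ~ (c³/6)·n^{3(1−α)} = (2³/6)·n^{-1.5} → 0, so by Markov's inequality G has no triangles w.h.p.

E[X] ≈ 0.0017; in regime p = Θ(1/n^{3/2}) E[X] tends to 0 (below the triangle threshold p ~ 1/n).


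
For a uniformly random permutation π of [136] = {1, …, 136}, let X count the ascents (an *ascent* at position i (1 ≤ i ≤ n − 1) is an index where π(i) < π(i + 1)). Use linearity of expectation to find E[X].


Write X = Σ X_I over i = 1, …, 135, with X_I the indicator of one ascent.
There are 135 indicators.
For each fixed i, the pair (π(i), π(i+1)) is a uniformly random ordered pair of distinct values from {1, …, 136}; by symmetry P[π(i) < π(i+1)] = 1/2.
By linearity: E[X] = 135 · (1/2) = (136 − 1) · (1/2) = 135/2 ≈ 67.500000.

E[X] = 135/2 = 67.500000.


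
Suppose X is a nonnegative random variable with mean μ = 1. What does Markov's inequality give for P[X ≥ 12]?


μ = E[X] = 1, a = 12.
Markov: P[X ≥ 12] ≤ μ/a = (1)/12 = 1/12.
Numerically: ≈ 0.083.
(Since a = 12 > μ = 1.000, the bound 1/12 is < 1 and informative.)

P[X ≥ 12] ≤ 1/12 ≈ 0.083.


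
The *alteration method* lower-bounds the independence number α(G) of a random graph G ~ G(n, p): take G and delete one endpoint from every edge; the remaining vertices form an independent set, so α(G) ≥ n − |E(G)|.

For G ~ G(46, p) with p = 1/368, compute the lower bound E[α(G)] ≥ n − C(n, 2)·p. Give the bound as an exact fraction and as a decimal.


E[|E(G)|] = C(46, 2)·p = 1035 · (1/368) = 45/16.
E[α(G)] ≥ n − E[|E(G)|] = 46 − 45/16 = 691/16.
Numerically: ≈ 43.18750.
(This is only a lower bound; the true E[α(G)] may be larger.)

E[α(G)] ≥ 691/16 ≈ 43.18750.


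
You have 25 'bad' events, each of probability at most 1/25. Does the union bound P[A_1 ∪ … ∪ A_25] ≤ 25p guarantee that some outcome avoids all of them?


Union bound: P[∪_{i=1}^{25} A_i] ≤ Σ_i P[A_i] ≤ 25·p = 25·(1/25) = 1.
Numerically: 1 ≈ 1.00000.
Is 1 < 1? NO.
Since the bound 1 is ≥ 1, the union bound is uninformative here; it does NOT by itself certify existence.

25·p = 1 ≈ 1.00000; existence NOT certified by the union bound.


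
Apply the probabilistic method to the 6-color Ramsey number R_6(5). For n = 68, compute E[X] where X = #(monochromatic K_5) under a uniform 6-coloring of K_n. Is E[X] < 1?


E[X] = C(68, 5) · 6^{1 − 10} = 10424128 · 6^{−9} = 10424128/10077696.
As a reduced fraction: E[X] = 162877/157464 ≈ 1.03438.
Is E[X] < 1? NO.
Since E[X] ≥ 1, the first-moment bound is inconclusive at n = 68; it does NOT by itself certify R_6(5) > 68.

E[X] = 162877/157464 ≈ 1.03438; E[X] ≥ 1; first-moment method inconclusive here.
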